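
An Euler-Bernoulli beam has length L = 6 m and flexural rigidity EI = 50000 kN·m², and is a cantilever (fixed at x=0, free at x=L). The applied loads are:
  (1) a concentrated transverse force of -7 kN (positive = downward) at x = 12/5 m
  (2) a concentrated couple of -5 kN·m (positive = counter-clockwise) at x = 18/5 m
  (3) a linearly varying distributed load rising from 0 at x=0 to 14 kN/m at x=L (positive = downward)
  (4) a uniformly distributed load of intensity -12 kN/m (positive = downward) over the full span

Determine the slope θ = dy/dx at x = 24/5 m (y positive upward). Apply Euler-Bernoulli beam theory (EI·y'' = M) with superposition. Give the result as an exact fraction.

θ(24/5) = 17667/15625000 rad

Load 1 — point force P=-7 kN at a=12/5 m (b=L-a=18/5):
  θ_1 = -Pa²/(2EI)  [x>a] = -(-7)·(12/5)²/(2·50000) = 63/156250 rad
Load 2 — applied couple M₀=-5 kN·m at a=18/5 m (b=L-a=12/5):
  θ_2 = M₀a/EI  [x>a] = (-5)·(18/5)/50000 = -9/25000 rad
Load 3 — triangular load w₀=14 kN/m (0→w₀ over full span):
  θ_3 = (w₀Lx²/4-w₀L²x/3-w₀x⁴/(24L))/EI = (14·6·(24/5)²/4-14·6²·(24/5)/3-14·(24/5)⁴/(24·6))/50000 = -14616/1953125 rad
Load 4 — uniform load w=-12 kN/m over full span:
  θ_4 = -wx(x²-3Lx+3L²)/(6EI) = -(-12)·(24/5)·((24/5)²-3·6·(24/5)+3·6²)/(6·50000) = 3348/390625 rad
Superposition: θ = Σ θ_i = 17667/15625000 rad ≈ 0.001131 rad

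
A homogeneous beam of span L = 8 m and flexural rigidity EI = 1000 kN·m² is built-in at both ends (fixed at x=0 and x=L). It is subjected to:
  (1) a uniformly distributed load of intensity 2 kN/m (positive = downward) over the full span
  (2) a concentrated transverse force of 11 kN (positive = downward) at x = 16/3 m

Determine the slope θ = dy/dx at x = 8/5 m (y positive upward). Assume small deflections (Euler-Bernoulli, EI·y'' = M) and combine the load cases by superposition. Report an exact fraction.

Load 1 — uniform load w=2 kN/m over full span:
  θ_1 = -wx(L-x)(L-2x)/(12EI) = -2·(8/5)·(8-(8/5))·(8-2·(8/5))/(12·1000) = -128/15625 rad
Load 2 — point force P=11 kN at a=16/3 m (b=L-a=8/3):
  θ_2 = -Pb²x(2aL-(3a+b)x)/(2L³EI)  [x≤a] = -11·(8/3)²·(8/5)·(2·(16/3)·8-(3·(16/3)+(8/3))·(8/5))/(2·8³·1000) = -572/84375 rad
Superposition: θ = Σ θ_i = -6316/421875 rad ≈ -0.014971 rad

θ(8/5) = -6316/421875 rad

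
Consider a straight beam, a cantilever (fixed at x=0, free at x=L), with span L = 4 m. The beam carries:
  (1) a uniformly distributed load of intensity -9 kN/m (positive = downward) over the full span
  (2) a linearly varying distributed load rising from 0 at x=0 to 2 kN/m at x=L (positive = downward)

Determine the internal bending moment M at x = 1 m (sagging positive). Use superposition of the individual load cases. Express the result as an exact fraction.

M(1) = 135/4 kN·m

Load 1 — uniform load w=-9 kN/m over full span:
  M_1 = -w(L-x)²/2 = -(-9)·(4-1)²/2 = 81/2 kN·m
Load 2 — triangular load w₀=2 kN/m (0→w₀ over full span):
  M_2 = w₀Lx/2 - w₀L²/3 - w₀x³/(6L) = 2·4·1/2 - 2·4²/3 - 2·1³/(6·4) = -27/4 kN·m
Superposition: M = Σ M_i = 135/4 kN·m ≈ 33.750000 kN·m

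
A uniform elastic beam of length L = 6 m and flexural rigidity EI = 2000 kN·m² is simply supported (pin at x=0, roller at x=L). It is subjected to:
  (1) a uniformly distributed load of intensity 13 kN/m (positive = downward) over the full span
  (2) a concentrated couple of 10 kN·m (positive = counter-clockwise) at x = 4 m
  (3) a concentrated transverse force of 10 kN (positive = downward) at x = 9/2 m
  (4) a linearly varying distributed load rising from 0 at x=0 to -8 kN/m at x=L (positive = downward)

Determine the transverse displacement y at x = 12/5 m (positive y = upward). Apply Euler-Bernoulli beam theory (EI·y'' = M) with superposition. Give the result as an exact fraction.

Load 1 — uniform load w=13 kN/m over full span:
  y_1 = -wx(L³-2Lx²+x³)/(24EI) = -13·(12/5)·(6³-2·6·(12/5)²+(12/5)³)/(24·2000) = -32643/312500 m
Load 2 — applied couple M₀=10 kN·m at a=4 m (b=L-a=2):
  y_2 = (M₀x³/(6L)+C₁x)/EI  [x≤a] with C₁=M₀(3b²-L²)/(6L)=-20/3 = (10·(12/5)³/(6·6)+(-20/3)·(12/5))/2000 = -19/3125 m
Load 3 — point force P=10 kN at a=9/2 m (b=L-a=3/2):
  y_3 = -Pbx(L²-b²-x²)/(6LEI)  [x≤a] = -10·(3/2)·(12/5)·(6²-(3/2)²-(12/5)²)/(6·6·2000) = -2799/200000 m
Load 4 — triangular load w₀=-8 kN/m (0→w₀ over full span):
  y_4 = -w₀x(7L⁴-10L²x²+3x⁴)/(360LEI) = -(-8)·(12/5)·(7·6⁴-10·6²·(12/5)²+3·(12/5)⁴)/(360·6·2000) = 61614/1953125 m
Superposition: y = Σ y_i = -11623279/125000000 m ≈ -0.092986 m

y(12/5) = -11623279/125000000 m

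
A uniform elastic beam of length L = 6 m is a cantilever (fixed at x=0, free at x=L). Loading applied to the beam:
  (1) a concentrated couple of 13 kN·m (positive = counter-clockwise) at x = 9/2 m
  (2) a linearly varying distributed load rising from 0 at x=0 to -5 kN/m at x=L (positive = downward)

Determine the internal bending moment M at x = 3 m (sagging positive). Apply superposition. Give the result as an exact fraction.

Load 1 — applied couple M₀=13 kN·m at a=9/2 m (b=L-a=3/2):
  M_1 = M₀  [x≤a] = 13 = 13 kN·m
Load 2 — triangular load w₀=-5 kN/m (0→w₀ over full span):
  M_2 = w₀Lx/2 - w₀L²/3 - w₀x³/(6L) = (-5)·6·3/2 - (-5)·6²/3 - (-5)·3³/(6·6) = 75/4 kN·m
Superposition: M = Σ M_i = 127/4 kN·m ≈ 31.750000 kN·m

M(3) = 127/4 kN·m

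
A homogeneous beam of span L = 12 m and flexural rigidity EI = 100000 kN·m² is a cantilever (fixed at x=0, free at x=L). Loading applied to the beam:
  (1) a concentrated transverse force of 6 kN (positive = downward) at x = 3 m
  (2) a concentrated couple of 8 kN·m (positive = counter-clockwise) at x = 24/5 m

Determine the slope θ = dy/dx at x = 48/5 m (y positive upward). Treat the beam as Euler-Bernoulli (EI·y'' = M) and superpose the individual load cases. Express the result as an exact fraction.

θ(48/5) = 57/500000 rad

Load 1 — point force P=6 kN at a=3 m (b=L-a=9):
  θ_1 = -Pa²/(2EI)  [x>a] = -6·3²/(2·100000) = -27/100000 rad
Load 2 — applied couple M₀=8 kN·m at a=24/5 m (b=L-a=36/5):
  θ_2 = M₀a/EI  [x>a] = 8·(24/5)/100000 = 6/15625 rad
Superposition: θ = Σ θ_i = 57/500000 rad ≈ 0.000114 rad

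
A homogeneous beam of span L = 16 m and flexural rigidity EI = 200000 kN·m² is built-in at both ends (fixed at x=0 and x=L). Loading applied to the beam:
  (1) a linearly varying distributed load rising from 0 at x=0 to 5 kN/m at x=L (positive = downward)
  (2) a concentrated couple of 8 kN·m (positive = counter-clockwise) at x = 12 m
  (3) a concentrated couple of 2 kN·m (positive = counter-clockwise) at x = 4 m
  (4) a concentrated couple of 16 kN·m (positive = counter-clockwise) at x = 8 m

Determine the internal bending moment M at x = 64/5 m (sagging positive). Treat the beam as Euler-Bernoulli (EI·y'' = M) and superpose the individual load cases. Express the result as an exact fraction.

Load 1 — triangular load w₀=5 kN/m (0→w₀ over full span):
  M_1 = 3w₀Lx/20 - w₀L²/30 - w₀x³/(6L) = 3·5·16·(64/5)/20 - 5·16²/30 - 5·(64/5)³/(6·16) = 128/75 kN·m
Load 2 — applied couple M₀=8 kN·m at a=12 m (b=L-a=4):
  M_2 = R_Ax - M_A - M₀  [x>a] with R_A=9/16, M_A=5/2 = (9/16)·(64/5) - (5/2) - 8 = -33/10 kN·m
Load 3 — applied couple M₀=2 kN·m at a=4 m (b=L-a=12):
  M_3 = R_Ax - M_A - M₀  [x>a] with R_A=9/64, M_A=-3/8 = (9/64)·(64/5) - (-3/8) - 2 = 7/40 kN·m
Load 4 — applied couple M₀=16 kN·m at a=8 m (b=L-a=8):
  M_4 = R_Ax - M_A - M₀  [x>a] with R_A=3/2, M_A=4 = (3/2)·(64/5) - 4 - 16 = -4/5 kN·m
Superposition: M = Σ M_i = -1331/600 kN·m ≈ -2.218333 kN·m

M(64/5) = -1331/600 kN·m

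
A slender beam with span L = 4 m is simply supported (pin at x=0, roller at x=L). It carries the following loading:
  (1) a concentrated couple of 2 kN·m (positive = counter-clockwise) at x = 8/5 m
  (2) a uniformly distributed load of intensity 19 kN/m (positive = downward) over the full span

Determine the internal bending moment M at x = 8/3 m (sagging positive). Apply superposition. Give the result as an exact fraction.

M(8/3) = 298/9 kN·m

Load 1 — applied couple M₀=2 kN·m at a=8/5 m (b=L-a=12/5):
  M_1 = M₀x/L - M₀  [x>a] = 2·(8/3)/4 - 2 = -2/3 kN·m
Load 2 — uniform load w=19 kN/m over full span:
  M_2 = wx(L-x)/2 = 19·(8/3)·(4-(8/3))/2 = 304/9 kN·m
Superposition: M = Σ M_i = 298/9 kN·m ≈ 33.111111 kN·m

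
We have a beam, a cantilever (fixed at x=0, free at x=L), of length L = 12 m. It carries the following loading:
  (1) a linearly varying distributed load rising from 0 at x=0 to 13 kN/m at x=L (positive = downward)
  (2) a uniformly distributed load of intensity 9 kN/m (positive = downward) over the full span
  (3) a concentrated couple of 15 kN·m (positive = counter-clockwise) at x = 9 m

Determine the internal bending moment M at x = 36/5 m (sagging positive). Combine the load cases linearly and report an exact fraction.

Load 1 — triangular load w₀=13 kN/m (0→w₀ over full span):
  M_1 = w₀Lx/2 - w₀L²/3 - w₀x³/(6L) = 13·12·(36/5)/2 - 13·12²/3 - 13·(36/5)³/(6·12) = -16224/125 kN·m
Load 2 — uniform load w=9 kN/m over full span:
  M_2 = -w(L-x)²/2 = -9·(12-(36/5))²/2 = -2592/25 kN·m
Load 3 — applied couple M₀=15 kN·m at a=9 m (b=L-a=3):
  M_3 = M₀  [x≤a] = 15 = 15 kN·m
Superposition: M = Σ M_i = -27309/125 kN·m ≈ -218.472000 kN·m

M(36/5) = -27309/125 kN·m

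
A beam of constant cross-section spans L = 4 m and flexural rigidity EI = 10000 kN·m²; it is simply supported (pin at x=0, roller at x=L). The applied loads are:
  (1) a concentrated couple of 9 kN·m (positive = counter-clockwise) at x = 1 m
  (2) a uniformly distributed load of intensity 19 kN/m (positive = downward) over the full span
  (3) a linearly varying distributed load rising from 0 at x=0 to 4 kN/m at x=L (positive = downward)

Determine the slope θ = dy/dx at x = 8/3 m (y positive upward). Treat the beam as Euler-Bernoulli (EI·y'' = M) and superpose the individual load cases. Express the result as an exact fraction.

θ(8/3) = 232471/97200000 rad

Load 1 — applied couple M₀=9 kN·m at a=1 m (b=L-a=3):
  θ_1 = (M₀x²/(2L)-M₀(x-a)+C₁)/EI  [x>a] with C₁=M₀(3b²-L²)/(6L)=33/8 = (9·(8/3)²/(2·4)-9·((8/3)-1)+(33/8))/10000 = -23/80000 rad
Load 2 — uniform load w=19 kN/m over full span:
  θ_2 = -w(L³-6Lx²+4x³)/(24EI) = -19·(4³-6·4·(8/3)²+4·(8/3)³)/(24·10000) = 247/101250 rad
Load 3 — triangular load w₀=4 kN/m (0→w₀ over full span):
  θ_3 = -w₀(7L⁴-30L²x²+15x⁴)/(360LEI) = -4·(7·4⁴-30·4²·(8/3)²+15·(8/3)⁴)/(360·4·10000) = 182/759375 rad
Superposition: θ = Σ θ_i = 232471/97200000 rad ≈ 0.002392 rad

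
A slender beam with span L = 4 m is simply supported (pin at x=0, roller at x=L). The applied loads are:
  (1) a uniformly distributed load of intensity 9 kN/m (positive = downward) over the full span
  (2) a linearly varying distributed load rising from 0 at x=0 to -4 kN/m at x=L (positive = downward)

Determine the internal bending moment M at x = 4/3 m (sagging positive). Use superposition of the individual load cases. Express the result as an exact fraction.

Load 1 — uniform load w=9 kN/m over full span:
  M_1 = wx(L-x)/2 = 9·(4/3)·(4-(4/3))/2 = 16 kN·m
Load 2 — triangular load w₀=-4 kN/m (0→w₀ over full span):
  M_2 = w₀Lx/6 - w₀x³/(6L) = (-4)·4·(4/3)/6 - (-4)·(4/3)³/(6·4) = -256/81 kN·m
Superposition: M = Σ M_i = 1040/81 kN·m ≈ 12.839506 kN·m

M(4/3) = 1040/81 kN·m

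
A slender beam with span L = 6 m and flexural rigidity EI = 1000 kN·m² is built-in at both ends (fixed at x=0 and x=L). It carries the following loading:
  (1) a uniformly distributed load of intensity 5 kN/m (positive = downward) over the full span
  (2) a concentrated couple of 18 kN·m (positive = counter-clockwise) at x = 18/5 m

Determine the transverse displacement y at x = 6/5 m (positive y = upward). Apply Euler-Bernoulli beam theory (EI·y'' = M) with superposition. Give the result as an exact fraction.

y(6/5) = -3834/390625 m

Load 1 — uniform load w=5 kN/m over full span:
  y_1 = -wx²(L-x)²/(24EI) = -5·(6/5)²·(6-(6/5))²/(24·1000) = -108/15625 m
Load 2 — applied couple M₀=18 kN·m at a=18/5 m (b=L-a=12/5):
  y_2 = (R_Ax³/6 - M_Ax²/2)/EI  [x≤a] with R_A=108/25, M_A=144/25 = ((108/25)·(6/5)³/6 - (144/25)·(6/5)²/2)/1000 = -1134/390625 m
Superposition: y = Σ y_i = -3834/390625 m ≈ -0.009815 m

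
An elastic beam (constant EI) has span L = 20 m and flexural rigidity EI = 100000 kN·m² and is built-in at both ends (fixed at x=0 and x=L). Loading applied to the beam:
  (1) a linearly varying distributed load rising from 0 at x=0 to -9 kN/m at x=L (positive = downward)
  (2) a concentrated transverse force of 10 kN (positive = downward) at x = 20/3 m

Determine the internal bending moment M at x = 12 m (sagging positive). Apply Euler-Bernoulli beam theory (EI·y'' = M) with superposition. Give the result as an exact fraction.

Load 1 — triangular load w₀=-9 kN/m (0→w₀ over full span):
  M_1 = 3w₀Lx/20 - w₀L²/30 - w₀x³/(6L) = 3·(-9)·20·12/20 - (-9)·20²/30 - (-9)·12³/(6·20) = -372/5 kN·m
Load 2 — point force P=10 kN at a=20/3 m (b=L-a=40/3):
  M_2 = Pa²(a+3b)(L-x)/L³ - Pa²b/L²  [x>a] = 10·(20/3)²·((20/3)+3·(40/3))·(20-12)/20³ - 10·(20/3)²·(40/3)/20² = 160/27 kN·m
Superposition: M = Σ M_i = -9244/135 kN·m ≈ -68.474074 kN·m

M(12) = -9244/135 kN·m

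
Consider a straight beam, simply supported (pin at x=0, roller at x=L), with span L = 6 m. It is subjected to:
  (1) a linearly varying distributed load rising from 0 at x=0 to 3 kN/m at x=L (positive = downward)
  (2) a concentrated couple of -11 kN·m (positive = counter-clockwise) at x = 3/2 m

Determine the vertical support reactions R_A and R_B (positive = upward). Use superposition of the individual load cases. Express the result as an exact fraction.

Load 1 — triangular load w₀=3 kN/m (0→w₀ over full span):
  R_A = w₀L/6 = 3·6/6 = 3 kN
  R_B = w₀L/3 = 3·6/3 = 6 kN
Load 2 — applied couple M₀=-11 kN·m at a=3/2 m (b=L-a=9/2):
  R_A = M₀/L = (-11)/6 = -11/6 kN
  R_B = -M₀/L = -(-11)/6 = 11/6 kN
Superposition: R_A = 7/6 kN, R_B = 47/6 kN

R_A = 7/6 kN, R_B = 47/6 kN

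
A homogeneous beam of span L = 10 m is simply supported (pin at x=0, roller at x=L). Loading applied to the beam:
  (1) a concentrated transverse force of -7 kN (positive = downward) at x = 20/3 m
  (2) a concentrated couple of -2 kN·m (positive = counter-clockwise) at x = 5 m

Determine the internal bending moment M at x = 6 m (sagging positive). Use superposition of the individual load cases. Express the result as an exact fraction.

M(6) = -66/5 kN·m

Load 1 — point force P=-7 kN at a=20/3 m (b=L-a=10/3):
  M_1 = Pbx/L  [x≤a] = (-7)·(10/3)·6/10 = -14 kN·m
Load 2 — applied couple M₀=-2 kN·m at a=5 m (b=L-a=5):
  M_2 = M₀x/L - M₀  [x>a] = (-2)·6/10 - (-2) = 4/5 kN·m
Superposition: M = Σ M_i = -66/5 kN·m ≈ -13.200000 kN·m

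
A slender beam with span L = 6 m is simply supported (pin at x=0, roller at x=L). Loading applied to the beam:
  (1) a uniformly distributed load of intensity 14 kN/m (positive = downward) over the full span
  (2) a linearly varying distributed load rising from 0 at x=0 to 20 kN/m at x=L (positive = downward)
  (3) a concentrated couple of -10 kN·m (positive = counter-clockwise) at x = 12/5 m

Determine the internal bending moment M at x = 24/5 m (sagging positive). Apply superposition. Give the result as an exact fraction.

M(24/5) = 1922/25 kN·m

Load 1 — uniform load w=14 kN/m over full span:
  M_1 = wx(L-x)/2 = 14·(24/5)·(6-(24/5))/2 = 1008/25 kN·m
Load 2 — triangular load w₀=20 kN/m (0→w₀ over full span):
  M_2 = w₀Lx/6 - w₀x³/(6L) = 20·6·(24/5)/6 - 20·(24/5)³/(6·6) = 864/25 kN·m
Load 3 — applied couple M₀=-10 kN·m at a=12/5 m (b=L-a=18/5):
  M_3 = M₀x/L - M₀  [x>a] = (-10)·(24/5)/6 - (-10) = 2 kN·m
Superposition: M = Σ M_i = 1922/25 kN·m ≈ 76.880000 kN·m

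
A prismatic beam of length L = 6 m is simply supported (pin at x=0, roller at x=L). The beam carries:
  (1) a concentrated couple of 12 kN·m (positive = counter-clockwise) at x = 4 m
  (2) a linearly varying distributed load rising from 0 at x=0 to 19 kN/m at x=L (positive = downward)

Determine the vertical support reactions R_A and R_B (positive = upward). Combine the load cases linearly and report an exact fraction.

Load 1 — applied couple M₀=12 kN·m at a=4 m (b=L-a=2):
  R_A = M₀/L = 12/6 = 2 kN
  R_B = -M₀/L = -12/6 = -2 kN
Load 2 — triangular load w₀=19 kN/m (0→w₀ over full span):
  R_A = w₀L/6 = 19·6/6 = 19 kN
  R_B = w₀L/3 = 19·6/3 = 38 kN
Superposition: R_A = 21 kN, R_B = 36 kN

R_A = 21 kN, R_B = 36 kN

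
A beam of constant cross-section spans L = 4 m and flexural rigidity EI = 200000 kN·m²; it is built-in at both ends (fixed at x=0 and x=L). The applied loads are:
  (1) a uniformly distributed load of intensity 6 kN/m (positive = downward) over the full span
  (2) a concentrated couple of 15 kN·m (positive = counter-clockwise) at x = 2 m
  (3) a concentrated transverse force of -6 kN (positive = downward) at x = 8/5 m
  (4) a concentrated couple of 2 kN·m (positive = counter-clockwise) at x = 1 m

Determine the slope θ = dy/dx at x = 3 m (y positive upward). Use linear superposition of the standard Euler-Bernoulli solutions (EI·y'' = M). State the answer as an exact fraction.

θ(3) = 1883/800000000 rad

Load 1 — uniform load w=6 kN/m over full span:
  θ_1 = -wx(L-x)(L-2x)/(12EI) = -6·3·(4-3)·(4-2·3)/(12·200000) = 3/200000 rad
Load 2 — applied couple M₀=15 kN·m at a=2 m (b=L-a=2):
  θ_2 = (R_Ax²/2 - M_Ax - M₀(x-a))/EI  [x>a] with R_A=45/8, M_A=15/4 = ((45/8)·3²/2 - (15/4)·3 - 15·(3-2))/200000 = -3/640000 rad
Load 3 — point force P=-6 kN at a=8/5 m (b=L-a=12/5):
  θ_3 = Pa²(L-x)(2bL-(3b+a)(L-x))/(2L³EI)  [x>a] = (-6)·(8/5)²·(4-3)·(2·(12/5)·4-(3·(12/5)+(8/5))·(4-3))/(2·4³·200000) = -39/6250000 rad
Load 4 — applied couple M₀=2 kN·m at a=1 m (b=L-a=3):
  θ_4 = (R_Ax²/2 - M_Ax - M₀(x-a))/EI  [x>a] with R_A=9/16, M_A=-3/8 = ((9/16)·3²/2 - (-3/8)·3 - 2·(3-1))/200000 = -11/6400000 rad
Superposition: θ = Σ θ_i = 1883/800000000 rad ≈ 0.000002 rad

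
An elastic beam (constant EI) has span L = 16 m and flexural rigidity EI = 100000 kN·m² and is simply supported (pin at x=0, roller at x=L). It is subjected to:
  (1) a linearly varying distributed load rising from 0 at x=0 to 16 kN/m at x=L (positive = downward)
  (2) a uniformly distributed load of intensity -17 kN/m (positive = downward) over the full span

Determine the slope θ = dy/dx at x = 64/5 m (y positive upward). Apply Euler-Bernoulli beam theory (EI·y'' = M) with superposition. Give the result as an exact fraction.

Load 1 — triangular load w₀=16 kN/m (0→w₀ over full span):
  θ_1 = -w₀(7L⁴-30L²x²+15x⁴)/(360LEI) = -16·(7·16⁴-30·16²·(64/5)²+15·(64/5)⁴)/(360·16·100000) = 193792/17578125 rad
Load 2 — uniform load w=-17 kN/m over full span:
  θ_2 = -w(L³-6Lx²+4x³)/(24EI) = -(-17)·(16³-6·16·(64/5)²+4·(64/5)³)/(24·100000) = -8976/390625 rad
Superposition: θ = Σ θ_i = -210128/17578125 rad ≈ -0.011954 rad

θ(64/5) = -210128/17578125 rad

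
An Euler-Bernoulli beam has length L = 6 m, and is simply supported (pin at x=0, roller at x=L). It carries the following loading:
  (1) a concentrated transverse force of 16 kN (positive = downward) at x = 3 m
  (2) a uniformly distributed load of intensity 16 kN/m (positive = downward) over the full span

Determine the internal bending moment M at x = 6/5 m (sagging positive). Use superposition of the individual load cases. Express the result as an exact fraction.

Load 1 — point force P=16 kN at a=3 m (b=L-a=3):
  M_1 = Pbx/L  [x≤a] = 16·3·(6/5)/6 = 48/5 kN·m
Load 2 — uniform load w=16 kN/m over full span:
  M_2 = wx(L-x)/2 = 16·(6/5)·(6-(6/5))/2 = 1152/25 kN·m
Superposition: M = Σ M_i = 1392/25 kN·m ≈ 55.680000 kN·m

M(6/5) = 1392/25 kN·m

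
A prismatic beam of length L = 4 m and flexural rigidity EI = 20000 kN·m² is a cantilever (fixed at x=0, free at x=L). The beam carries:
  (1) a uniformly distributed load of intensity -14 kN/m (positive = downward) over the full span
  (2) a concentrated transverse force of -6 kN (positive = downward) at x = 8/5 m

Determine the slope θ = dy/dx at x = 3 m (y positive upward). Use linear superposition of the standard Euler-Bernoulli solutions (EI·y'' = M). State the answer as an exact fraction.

Load 1 — uniform load w=-14 kN/m over full span:
  θ_1 = -wx(x²-3Lx+3L²)/(6EI) = -(-14)·3·(3²-3·4·3+3·4²)/(6·20000) = 147/20000 rad
Load 2 — point force P=-6 kN at a=8/5 m (b=L-a=12/5):
  θ_2 = -Pa²/(2EI)  [x>a] = -(-6)·(8/5)²/(2·20000) = 6/15625 rad
Superposition: θ = Σ θ_i = 3867/500000 rad ≈ 0.007734 rad

θ(3) = 3867/500000 rad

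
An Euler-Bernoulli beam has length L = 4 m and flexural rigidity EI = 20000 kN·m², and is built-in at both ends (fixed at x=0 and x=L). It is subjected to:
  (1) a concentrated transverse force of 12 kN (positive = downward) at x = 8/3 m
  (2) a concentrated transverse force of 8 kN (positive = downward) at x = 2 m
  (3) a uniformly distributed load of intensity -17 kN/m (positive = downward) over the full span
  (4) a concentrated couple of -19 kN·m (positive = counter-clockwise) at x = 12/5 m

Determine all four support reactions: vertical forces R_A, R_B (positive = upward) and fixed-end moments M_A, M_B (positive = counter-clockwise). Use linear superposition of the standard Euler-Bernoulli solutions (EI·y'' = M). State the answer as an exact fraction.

Load 1 — point force P=12 kN at a=8/3 m (b=L-a=4/3):
  R_A = Pb²(3a+b)/L³ = 12·(4/3)²·(3·(8/3)+(4/3))/4³ = 28/9 kN
  M_A = Pab²/L² = 12·(8/3)·(4/3)²/4² = 32/9 kN·m
  R_B = Pa²(a+3b)/L³ = 12·(8/3)²·((8/3)+3·(4/3))/4³ = 80/9 kN
  M_B = -Pa²b/L² = -12·(8/3)²·(4/3)/4² = -64/9 kN·m
Load 2 — point force P=8 kN at a=2 m (b=L-a=2):
  R_A = Pb²(3a+b)/L³ = 8·2²·(3·2+2)/4³ = 4 kN
  M_A = Pab²/L² = 8·2·2²/4² = 4 kN·m
  R_B = Pa²(a+3b)/L³ = 8·2²·(2+3·2)/4³ = 4 kN
  M_B = -Pa²b/L² = -8·2²·2/4² = -4 kN·m
Load 3 — uniform load w=-17 kN/m over full span:
  R_A = wL/2 = (-17)·4/2 = -34 kN
  M_A = wL²/12 = (-17)·4²/12 = -68/3 kN·m
  R_B = wL/2 = (-17)·4/2 = -34 kN
  M_B = -wL²/12 = -(-17)·4²/12 = 68/3 kN·m
Load 4 — applied couple M₀=-19 kN·m at a=12/5 m (b=L-a=8/5):
  R_A = 6M₀ab/L³ = 6·(-19)·(12/5)·(8/5)/4³ = -171/25 kN
  M_A = M₀b(2a-b)/L² = (-19)·(8/5)·(2·(12/5)-(8/5))/4² = -152/25 kN·m
  R_B = -6M₀ab/L³ = -6·(-19)·(12/5)·(8/5)/4³ = 171/25 kN
  M_B = M₀a(2b-a)/L² = (-19)·(12/5)·(2·(8/5)-(12/5))/4² = -57/25 kN·m
Superposition: R_A = -7589/225 kN, M_A = -4768/225 kN·m, R_B = -3211/225 kN, M_B = 2087/225 kN·m

R_A = -7589/225 kN, M_A = -4768/225 kN·m, R_B = -3211/225 kN, M_B = 2087/225 kN·m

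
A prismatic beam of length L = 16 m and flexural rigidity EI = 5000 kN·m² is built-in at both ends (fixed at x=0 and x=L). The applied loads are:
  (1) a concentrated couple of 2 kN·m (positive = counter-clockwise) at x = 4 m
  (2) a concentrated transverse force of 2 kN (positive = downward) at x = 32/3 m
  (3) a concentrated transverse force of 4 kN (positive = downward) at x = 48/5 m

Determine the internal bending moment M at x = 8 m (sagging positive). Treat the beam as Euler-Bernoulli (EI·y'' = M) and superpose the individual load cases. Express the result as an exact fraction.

M(8) = 2879/450 kN·m

Load 1 — applied couple M₀=2 kN·m at a=4 m (b=L-a=12):
  M_1 = R_Ax - M_A - M₀  [x>a] with R_A=9/64, M_A=-3/8 = (9/64)·8 - (-3/8) - 2 = -1/2 kN·m
Load 2 — point force P=2 kN at a=32/3 m (b=L-a=16/3):
  M_2 = Pb²(3a+b)x/L³ - Pab²/L²  [x≤a] = 2·(16/3)²·(3·(32/3)+(16/3))·8/16³ - 2·(32/3)·(16/3)²/16² = 16/9 kN·m
Load 3 — point force P=4 kN at a=48/5 m (b=L-a=32/5):
  M_3 = Pb²(3a+b)x/L³ - Pab²/L²  [x≤a] = 4·(32/5)²·(3·(48/5)+(32/5))·8/16³ - 4·(48/5)·(32/5)²/16² = 128/25 kN·m
Superposition: M = Σ M_i = 2879/450 kN·m ≈ 6.397778 kN·m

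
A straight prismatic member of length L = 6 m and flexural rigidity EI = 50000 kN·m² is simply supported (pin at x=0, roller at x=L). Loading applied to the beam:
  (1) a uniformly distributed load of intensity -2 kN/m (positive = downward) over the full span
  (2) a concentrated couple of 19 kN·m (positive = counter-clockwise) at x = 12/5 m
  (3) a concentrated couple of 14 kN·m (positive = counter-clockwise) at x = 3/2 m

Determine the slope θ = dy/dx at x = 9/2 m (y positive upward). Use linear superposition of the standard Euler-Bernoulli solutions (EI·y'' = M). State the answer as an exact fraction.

Load 1 — uniform load w=-2 kN/m over full span:
  θ_1 = -w(L³-6Lx²+4x³)/(24EI) = -(-2)·(6³-6·6·(9/2)²+4·(9/2)³)/(24·50000) = -99/400000 rad
Load 2 — applied couple M₀=19 kN·m at a=12/5 m (b=L-a=18/5):
  θ_2 = (M₀x²/(2L)-M₀(x-a)+C₁)/EI  [x>a] with C₁=M₀(3b²-L²)/(6L)=38/25 = (19·(9/2)²/(2·6)-19·((9/2)-(12/5))+(38/25))/50000 = -2527/20000000 rad
Load 3 — applied couple M₀=14 kN·m at a=3/2 m (b=L-a=9/2):
  θ_3 = (M₀x²/(2L)-M₀(x-a)+C₁)/EI  [x>a] with C₁=M₀(3b²-L²)/(6L)=77/8 = (14·(9/2)²/(2·6)-14·((9/2)-(3/2))+(77/8))/50000 = -7/40000 rad
Superposition: θ = Σ θ_i = -10977/20000000 rad ≈ -0.000549 rad

θ(9/2) = -10977/20000000 rad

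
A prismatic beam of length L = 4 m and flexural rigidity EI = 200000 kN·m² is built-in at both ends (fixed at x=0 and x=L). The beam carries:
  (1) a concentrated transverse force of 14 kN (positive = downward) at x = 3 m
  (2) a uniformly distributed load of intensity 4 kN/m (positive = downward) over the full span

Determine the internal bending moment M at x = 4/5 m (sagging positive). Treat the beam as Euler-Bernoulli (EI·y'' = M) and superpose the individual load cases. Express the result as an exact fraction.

M(4/5) = -653/600 kN·m

Load 1 — point force P=14 kN at a=3 m (b=L-a=1):
  M_1 = Pb²(3a+b)x/L³ - Pab²/L²  [x≤a] = 14·1²·(3·3+1)·(4/5)/4³ - 14·3·1²/4² = -7/8 kN·m
Load 2 — uniform load w=4 kN/m over full span:
  M_2 = wLx/2 - wL²/12 - wx²/2 = 4·4·(4/5)/2 - 4·4²/12 - 4·(4/5)²/2 = -16/75 kN·m
Superposition: M = Σ M_i = -653/600 kN·m ≈ -1.088333 kN·m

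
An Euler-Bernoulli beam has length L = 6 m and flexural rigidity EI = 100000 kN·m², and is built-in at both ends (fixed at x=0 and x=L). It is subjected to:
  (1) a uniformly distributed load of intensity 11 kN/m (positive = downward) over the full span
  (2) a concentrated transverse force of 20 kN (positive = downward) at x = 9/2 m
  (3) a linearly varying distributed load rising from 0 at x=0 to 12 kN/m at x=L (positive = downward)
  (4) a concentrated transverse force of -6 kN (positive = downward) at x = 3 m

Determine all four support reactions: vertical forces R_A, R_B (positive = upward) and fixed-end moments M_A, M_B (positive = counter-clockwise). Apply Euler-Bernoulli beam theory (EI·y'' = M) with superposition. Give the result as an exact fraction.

Load 1 — uniform load w=11 kN/m over full span:
  R_A = wL/2 = 11·6/2 = 33 kN
  M_A = wL²/12 = 11·6²/12 = 33 kN·m
  R_B = wL/2 = 11·6/2 = 33 kN
  M_B = -wL²/12 = -11·6²/12 = -33 kN·m
Load 2 — point force P=20 kN at a=9/2 m (b=L-a=3/2):
  R_A = Pb²(3a+b)/L³ = 20·(3/2)²·(3·(9/2)+(3/2))/6³ = 25/8 kN
  M_A = Pab²/L² = 20·(9/2)·(3/2)²/6² = 45/8 kN·m
  R_B = Pa²(a+3b)/L³ = 20·(9/2)²·((9/2)+3·(3/2))/6³ = 135/8 kN
  M_B = -Pa²b/L² = -20·(9/2)²·(3/2)/6² = -135/8 kN·m
Load 3 — triangular load w₀=12 kN/m (0→w₀ over full span):
  R_A = 3w₀L/20 = 3·12·6/20 = 54/5 kN
  M_A = w₀L²/30 = 12·6²/30 = 72/5 kN·m
  R_B = 7w₀L/20 = 7·12·6/20 = 126/5 kN
  M_B = -w₀L²/20 = -12·6²/20 = -108/5 kN·m
Load 4 — point force P=-6 kN at a=3 m (b=L-a=3):
  R_A = Pb²(3a+b)/L³ = (-6)·3²·(3·3+3)/6³ = -3 kN
  M_A = Pab²/L² = (-6)·3·3²/6² = -9/2 kN·m
  R_B = Pa²(a+3b)/L³ = (-6)·3²·(3+3·3)/6³ = -3 kN
  M_B = -Pa²b/L² = -(-6)·3²·3/6² = 9/2 kN·m
Superposition: R_A = 1757/40 kN, M_A = 1941/40 kN·m, R_B = 2883/40 kN, M_B = -2679/40 kN·m

R_A = 1757/40 kN, M_A = 1941/40 kN·m, R_B = 2883/40 kN, M_B = -2679/40 kN·m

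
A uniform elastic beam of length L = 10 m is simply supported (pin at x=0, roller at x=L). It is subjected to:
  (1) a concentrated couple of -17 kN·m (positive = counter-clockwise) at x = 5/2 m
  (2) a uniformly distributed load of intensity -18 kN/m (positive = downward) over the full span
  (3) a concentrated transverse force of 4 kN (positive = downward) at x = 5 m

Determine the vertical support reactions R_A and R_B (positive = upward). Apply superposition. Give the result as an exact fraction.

Load 1 — applied couple M₀=-17 kN·m at a=5/2 m (b=L-a=15/2):
  R_A = M₀/L = (-17)/10 = -17/10 kN
  R_B = -M₀/L = -(-17)/10 = 17/10 kN
Load 2 — uniform load w=-18 kN/m over full span:
  R_A = wL/2 = (-18)·10/2 = -90 kN
  R_B = wL/2 = (-18)·10/2 = -90 kN
Load 3 — point force P=4 kN at a=5 m (b=L-a=5):
  R_A = Pb/L = 4·5/10 = 2 kN
  R_B = Pa/L = 4·5/10 = 2 kN
Superposition: R_A = -897/10 kN, R_B = -863/10 kN

R_A = -897/10 kN, R_B = -863/10 kN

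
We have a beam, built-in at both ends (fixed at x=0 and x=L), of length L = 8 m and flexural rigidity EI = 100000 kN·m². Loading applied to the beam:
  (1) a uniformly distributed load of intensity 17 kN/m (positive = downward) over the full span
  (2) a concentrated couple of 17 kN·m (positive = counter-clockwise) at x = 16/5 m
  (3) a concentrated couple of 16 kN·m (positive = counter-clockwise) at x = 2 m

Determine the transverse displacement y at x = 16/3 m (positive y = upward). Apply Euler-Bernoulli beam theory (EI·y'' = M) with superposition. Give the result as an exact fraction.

Load 1 — uniform load w=17 kN/m over full span:
  y_1 = -wx²(L-x)²/(24EI) = -17·(16/3)²·(8-(16/3))²/(24·100000) = -1088/759375 m
Load 2 — applied couple M₀=17 kN·m at a=16/5 m (b=L-a=24/5):
  y_2 = (R_Ax³/6 - M_Ax²/2 - M₀(x-a)²/2)/EI  [x>a] with R_A=153/50, M_A=51/25 = ((153/50)·(16/3)³/6 - (51/25)·(16/3)²/2 - 17·((16/3)-(16/5))²/2)/100000 = 68/703125 m
Load 3 — applied couple M₀=16 kN·m at a=2 m (b=L-a=6):
  y_3 = (R_Ax³/6 - M_Ax²/2 - M₀(x-a)²/2)/EI  [x>a] with R_A=9/4, M_A=-3 = ((9/4)·(16/3)³/6 - (-3)·(16/3)²/2 - 16·((16/3)-2)²/2)/100000 = 1/9375 m
Superposition: y = Σ y_i = -23339/18984375 m ≈ -0.001229 m

y(16/3) = -23339/18984375 m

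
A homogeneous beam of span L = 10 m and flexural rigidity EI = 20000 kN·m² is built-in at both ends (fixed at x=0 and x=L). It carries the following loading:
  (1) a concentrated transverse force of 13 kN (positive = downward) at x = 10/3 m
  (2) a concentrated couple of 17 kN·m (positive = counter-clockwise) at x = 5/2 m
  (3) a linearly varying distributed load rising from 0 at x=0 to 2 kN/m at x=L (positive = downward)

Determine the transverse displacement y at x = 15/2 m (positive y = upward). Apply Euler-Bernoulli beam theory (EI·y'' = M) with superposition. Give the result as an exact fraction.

y(15/2) = -10703/8294400 m

Load 1 — point force P=13 kN at a=10/3 m (b=L-a=20/3):
  y_1 = -Pa²(L-x)²(3bL-(3b+a)(L-x))/(6L³EI)  [x>a] = -13·(10/3)²·(10-(15/2))²·(3·(20/3)·10-(3·(20/3)+(10/3))·(10-(15/2)))/(6·10³·20000) = -221/207360 m
Load 2 — applied couple M₀=17 kN·m at a=5/2 m (b=L-a=15/2):
  y_2 = (R_Ax³/6 - M_Ax²/2 - M₀(x-a)²/2)/EI  [x>a] with R_A=153/80, M_A=-51/16 = ((153/80)·(15/2)³/6 - (-51/16)·(15/2)²/2 - 17·((15/2)-(5/2))²/2)/20000 = 119/204800 m
Load 3 — triangular load w₀=2 kN/m (0→w₀ over full span):
  y_3 = -w₀x²(L-x)²(x+2L)/(120LEI) = -2·(15/2)²·(10-(15/2))²·((15/2)+2·10)/(120·10·20000) = -33/40960 m
Superposition: y = Σ y_i = -10703/8294400 m ≈ -0.001290 m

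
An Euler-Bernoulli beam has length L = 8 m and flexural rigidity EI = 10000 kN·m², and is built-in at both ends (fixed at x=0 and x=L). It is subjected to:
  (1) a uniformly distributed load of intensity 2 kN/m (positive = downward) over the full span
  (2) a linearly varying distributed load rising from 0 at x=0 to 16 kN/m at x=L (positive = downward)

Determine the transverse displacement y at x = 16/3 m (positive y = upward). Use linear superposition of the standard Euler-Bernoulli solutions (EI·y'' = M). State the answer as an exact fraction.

Load 1 — uniform load w=2 kN/m over full span:
  y_1 = -wx²(L-x)²/(24EI) = -2·(16/3)²·(8-(16/3))²/(24·10000) = -256/151875 m
Load 2 — triangular load w₀=16 kN/m (0→w₀ over full span):
  y_2 = -w₀x²(L-x)²(x+2L)/(120LEI) = -16·(16/3)²·(8-(16/3))²·((16/3)+2·8)/(120·8·10000) = -16384/2278125 m
Superposition: y = Σ y_i = -20224/2278125 m ≈ -0.008877 m

y(16/3) = -20224/2278125 m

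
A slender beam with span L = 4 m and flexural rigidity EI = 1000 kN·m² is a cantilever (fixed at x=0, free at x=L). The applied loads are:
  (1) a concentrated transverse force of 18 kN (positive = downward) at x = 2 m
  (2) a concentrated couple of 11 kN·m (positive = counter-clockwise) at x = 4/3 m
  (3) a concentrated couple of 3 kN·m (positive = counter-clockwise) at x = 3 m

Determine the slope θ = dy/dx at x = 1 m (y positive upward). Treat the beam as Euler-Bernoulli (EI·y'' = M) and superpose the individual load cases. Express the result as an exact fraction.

Load 1 — point force P=18 kN at a=2 m (b=L-a=2):
  θ_1 = -Px(2a-x)/(2EI)  [x≤a] = -18·1·(2·2-1)/(2·1000) = -27/1000 rad
Load 2 — applied couple M₀=11 kN·m at a=4/3 m (b=L-a=8/3):
  θ_2 = M₀x/EI  [x≤a] = 11·1/1000 = 11/1000 rad
Load 3 — applied couple M₀=3 kN·m at a=3 m (b=L-a=1):
  θ_3 = M₀x/EI  [x≤a] = 3·1/1000 = 3/1000 rad
Superposition: θ = Σ θ_i = -13/1000 rad ≈ -0.013000 rad

θ(1) = -13/1000 rad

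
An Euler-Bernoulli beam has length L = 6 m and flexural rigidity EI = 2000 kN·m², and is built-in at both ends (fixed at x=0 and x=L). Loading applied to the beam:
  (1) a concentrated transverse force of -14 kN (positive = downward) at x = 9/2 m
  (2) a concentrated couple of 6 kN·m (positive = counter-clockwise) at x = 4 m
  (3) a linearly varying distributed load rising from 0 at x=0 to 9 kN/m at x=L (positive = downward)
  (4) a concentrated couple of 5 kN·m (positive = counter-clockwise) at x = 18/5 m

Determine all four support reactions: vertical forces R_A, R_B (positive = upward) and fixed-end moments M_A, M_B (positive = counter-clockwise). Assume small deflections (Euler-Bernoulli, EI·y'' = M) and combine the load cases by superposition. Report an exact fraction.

R_A = 2027/240 kN, M_A = 837/80 kN·m, R_B = 1093/240 kN, M_B = -303/80 kN·m

Load 1 — point force P=-14 kN at a=9/2 m (b=L-a=3/2):
  R_A = Pb²(3a+b)/L³ = (-14)·(3/2)²·(3·(9/2)+(3/2))/6³ = -35/16 kN
  M_A = Pab²/L² = (-14)·(9/2)·(3/2)²/6² = -63/16 kN·m
  R_B = Pa²(a+3b)/L³ = (-14)·(9/2)²·((9/2)+3·(3/2))/6³ = -189/16 kN
  M_B = -Pa²b/L² = -(-14)·(9/2)²·(3/2)/6² = 189/16 kN·m
Load 2 — applied couple M₀=6 kN·m at a=4 m (b=L-a=2):
  R_A = 6M₀ab/L³ = 6·6·4·2/6³ = 4/3 kN
  M_A = M₀b(2a-b)/L² = 6·2·(2·4-2)/6² = 2 kN·m
  R_B = -6M₀ab/L³ = -6·6·4·2/6³ = -4/3 kN
  M_B = M₀a(2b-a)/L² = 6·4·(2·2-4)/6² = 0 kN·m
Load 3 — triangular load w₀=9 kN/m (0→w₀ over full span):
  R_A = 3w₀L/20 = 3·9·6/20 = 81/10 kN
  M_A = w₀L²/30 = 9·6²/30 = 54/5 kN·m
  R_B = 7w₀L/20 = 7·9·6/20 = 189/10 kN
  M_B = -w₀L²/20 = -9·6²/20 = -81/5 kN·m
Load 4 — applied couple M₀=5 kN·m at a=18/5 m (b=L-a=12/5):
  R_A = 6M₀ab/L³ = 6·5·(18/5)·(12/5)/6³ = 6/5 kN
  M_A = M₀b(2a-b)/L² = 5·(12/5)·(2·(18/5)-(12/5))/6² = 8/5 kN·m
  R_B = -6M₀ab/L³ = -6·5·(18/5)·(12/5)/6³ = -6/5 kN
  M_B = M₀a(2b-a)/L² = 5·(18/5)·(2·(12/5)-(18/5))/6² = 3/5 kN·m
Superposition: R_A = 2027/240 kN, M_A = 837/80 kN·m, R_B = 1093/240 kN, M_B = -303/80 kN·m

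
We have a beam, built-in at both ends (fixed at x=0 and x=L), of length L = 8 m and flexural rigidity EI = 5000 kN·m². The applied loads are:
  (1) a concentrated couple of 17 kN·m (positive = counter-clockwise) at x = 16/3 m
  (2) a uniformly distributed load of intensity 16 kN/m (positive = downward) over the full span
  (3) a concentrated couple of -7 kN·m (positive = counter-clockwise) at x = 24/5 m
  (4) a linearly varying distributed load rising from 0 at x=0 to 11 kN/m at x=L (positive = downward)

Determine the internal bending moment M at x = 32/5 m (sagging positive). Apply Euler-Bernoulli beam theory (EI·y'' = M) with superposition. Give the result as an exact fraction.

Load 1 — applied couple M₀=17 kN·m at a=16/3 m (b=L-a=8/3):
  M_1 = R_Ax - M_A - M₀  [x>a] with R_A=17/6, M_A=17/3 = (17/6)·(32/5) - (17/3) - 17 = -68/15 kN·m
Load 2 — uniform load w=16 kN/m over full span:
  M_2 = wLx/2 - wL²/12 - wx²/2 = 16·8·(32/5)/2 - 16·8²/12 - 16·(32/5)²/2 = -256/75 kN·m
Load 3 — applied couple M₀=-7 kN·m at a=24/5 m (b=L-a=16/5):
  M_3 = R_Ax - M_A - M₀  [x>a] with R_A=-63/50, M_A=-56/25 = (-63/50)·(32/5) - (-56/25) - (-7) = 147/125 kN·m
Load 4 — triangular load w₀=11 kN/m (0→w₀ over full span):
  M_4 = 3w₀Lx/20 - w₀L²/30 - w₀x³/(6L) = 3·11·8·(32/5)/20 - 11·8²/30 - 11·(32/5)³/(6·8) = 352/375 kN·m
Superposition: M = Σ M_i = -729/125 kN·m ≈ -5.832000 kN·m

M(32/5) = -729/125 kN·m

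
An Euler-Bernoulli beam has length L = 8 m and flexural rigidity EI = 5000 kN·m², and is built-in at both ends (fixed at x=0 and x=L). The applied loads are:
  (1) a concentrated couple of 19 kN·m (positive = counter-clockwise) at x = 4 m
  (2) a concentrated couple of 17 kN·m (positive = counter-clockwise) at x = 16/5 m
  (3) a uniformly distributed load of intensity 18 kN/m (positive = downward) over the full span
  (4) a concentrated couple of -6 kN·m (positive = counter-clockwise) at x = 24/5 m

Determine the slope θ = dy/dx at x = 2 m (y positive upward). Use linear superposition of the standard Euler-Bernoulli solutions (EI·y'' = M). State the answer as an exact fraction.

Load 1 — applied couple M₀=19 kN·m at a=4 m (b=L-a=4):
  θ_1 = (R_Ax²/2 - M_Ax)/EI  [x≤a] with R_A=57/16, M_A=19/4 = ((57/16)·2²/2 - (19/4)·2)/5000 = -19/40000 rad
Load 2 — applied couple M₀=17 kN·m at a=16/5 m (b=L-a=24/5):
  θ_2 = (R_Ax²/2 - M_Ax)/EI  [x≤a] with R_A=153/50, M_A=51/25 = ((153/50)·2²/2 - (51/25)·2)/5000 = 51/125000 rad
Load 3 — uniform load w=18 kN/m over full span:
  θ_3 = -wx(L-x)(L-2x)/(12EI) = -18·2·(8-2)·(8-2·2)/(12·5000) = -9/625 rad
Load 4 — applied couple M₀=-6 kN·m at a=24/5 m (b=L-a=16/5):
  θ_4 = (R_Ax²/2 - M_Ax)/EI  [x≤a] with R_A=-27/25, M_A=-48/25 = ((-27/25)·2²/2 - (-48/25)·2)/5000 = 21/62500 rad
Superposition: θ = Σ θ_i = -14131/1000000 rad ≈ -0.014131 rad

θ(2) = -14131/1000000 rad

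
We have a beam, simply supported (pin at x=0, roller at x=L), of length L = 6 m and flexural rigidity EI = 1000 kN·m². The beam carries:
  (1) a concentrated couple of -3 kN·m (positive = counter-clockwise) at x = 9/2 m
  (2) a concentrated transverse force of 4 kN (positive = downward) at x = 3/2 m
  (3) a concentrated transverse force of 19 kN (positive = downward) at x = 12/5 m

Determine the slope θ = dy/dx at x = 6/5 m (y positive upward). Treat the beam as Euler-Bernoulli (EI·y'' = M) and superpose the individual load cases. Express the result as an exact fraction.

θ(6/5) = -78411/2000000 rad

Load 1 — applied couple M₀=-3 kN·m at a=9/2 m (b=L-a=3/2):
  θ_1 = (M₀x²/(2L)+C₁)/EI  [x≤a] with C₁=M₀(3b²-L²)/(6L)=39/16 = ((-3)·(6/5)²/(2·6)+(39/16))/1000 = 831/400000 rad
Load 2 — point force P=4 kN at a=3/2 m (b=L-a=9/2):
  θ_2 = -Pb(L²-b²-3x²)/(6LEI)  [x≤a] = -4·(9/2)·(6²-(9/2)²-3·(6/5)²)/(6·6·1000) = -1143/200000 rad
Load 3 — point force P=19 kN at a=12/5 m (b=L-a=18/5):
  θ_3 = -Pb(L²-b²-3x²)/(6LEI)  [x≤a] = -19·(18/5)·(6²-(18/5)²-3·(6/5)²)/(6·6·1000) = -2223/62500 rad
Superposition: θ = Σ θ_i = -78411/2000000 rad ≈ -0.039205 rad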